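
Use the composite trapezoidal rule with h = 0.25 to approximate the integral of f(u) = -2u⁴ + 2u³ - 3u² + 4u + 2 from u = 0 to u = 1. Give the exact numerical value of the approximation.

h = (1 − 0)/4 = 0.25.
Nodes u₀,…,u₄ = 0, 0.25, 0.5, 0.75, 1.
f(u) = -2u⁴ + 2u³ - 3u² + 4u + 2: f₀=2, f₁=2.8359375, f₂=3.375, f₃=3.5234375, f₄=3.
(h/2)·[f₀ + 2f₁ + 2f₂ + 2f₃ + f₄] = 0.125·(24.46875) = 3.05859375.

3.05859375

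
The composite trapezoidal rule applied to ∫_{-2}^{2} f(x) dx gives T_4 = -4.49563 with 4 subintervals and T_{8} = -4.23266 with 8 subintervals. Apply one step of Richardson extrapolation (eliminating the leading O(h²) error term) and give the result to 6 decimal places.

R = (4·T_{8} − T_4) / 3 = (4·(-4.23266) − (-4.49563))/3 = (-12.43501)/3 = -4.145003.

-4.145003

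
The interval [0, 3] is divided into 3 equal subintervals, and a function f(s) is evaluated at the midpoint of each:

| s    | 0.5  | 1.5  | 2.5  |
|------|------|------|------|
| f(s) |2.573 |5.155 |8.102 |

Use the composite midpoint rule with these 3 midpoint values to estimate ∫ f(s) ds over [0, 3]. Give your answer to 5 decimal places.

15.83000

h = 1, n = 3.
h·[y(m₁) + y(m₂) + y(m₃)] = 1·(15.830) = 15.83000.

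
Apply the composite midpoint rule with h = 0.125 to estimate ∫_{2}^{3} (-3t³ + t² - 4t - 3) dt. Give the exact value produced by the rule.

-55.388671875

h = (3 − 2)/8 = 0.125.
Midpoints m₁,…,m₈ = 2.0625, 2.1875, 2.3125, 2.4375, 2.5625, 2.6875, 2.8125, 2.9375.
f(m₁)=-33.317138671875, f(m₂)=-38.367431640625, f(m₃)=-44.001708984375, f(m₄)=-50.255126953125, f(m₅)=-57.162841796875, f(m₆)=-64.760009765625, f(m₇)=-73.081787109375, f(m₈)=-82.163330078125.
h·[f(m₁) + f(m₂) + f(m₃) + f(m₄) + f(m₅) + f(m₆) + f(m₇) + f(m₈)] = 0.125·(-443.109375) = -55.388671875.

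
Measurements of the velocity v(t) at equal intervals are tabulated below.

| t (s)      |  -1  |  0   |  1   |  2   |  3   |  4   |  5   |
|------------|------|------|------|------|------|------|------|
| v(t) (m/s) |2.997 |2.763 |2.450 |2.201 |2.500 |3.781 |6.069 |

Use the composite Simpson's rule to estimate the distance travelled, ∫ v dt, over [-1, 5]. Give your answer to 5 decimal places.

17.98200

h = 1, n = 6.
(h/3)·[y₀ + 4y₁ + 2y₂ + 4y₃ + 2y₄ + 4y₅ + y₆] = 0.333333·(53.946) = 17.98200.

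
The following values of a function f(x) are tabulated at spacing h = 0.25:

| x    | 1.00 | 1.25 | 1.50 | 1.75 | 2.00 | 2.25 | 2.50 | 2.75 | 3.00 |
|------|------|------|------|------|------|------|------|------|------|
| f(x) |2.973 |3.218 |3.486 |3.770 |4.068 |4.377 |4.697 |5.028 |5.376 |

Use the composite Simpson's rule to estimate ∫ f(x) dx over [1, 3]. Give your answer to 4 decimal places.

h = 0.25, n = 8.
(h/3)·[y₀ + 4y₁ + 2y₂ + 4y₃ + 2y₄ + 4y₅ + 2y₆ + 4y₇ + y₈] = 0.083333·(98.423) = 8.2019.

8.2019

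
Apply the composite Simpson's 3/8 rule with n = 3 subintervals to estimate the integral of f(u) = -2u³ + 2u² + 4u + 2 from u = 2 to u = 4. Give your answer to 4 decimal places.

-54.6667

h = (4 − 2)/3 = 0.666667.
Nodes u₀,…,u₃ = 2, 2.666667, 3.333333, 4.
f(u) = -2u³ + 2u² + 4u + 2: f₀=2, f₁=-11.037037, f₂=-36.518519, f₃=-78.
(3h/8)·[f₀ + 3f₁ + 3f₂ + f₃] = 0.25·(-218.666667) = -54.6667.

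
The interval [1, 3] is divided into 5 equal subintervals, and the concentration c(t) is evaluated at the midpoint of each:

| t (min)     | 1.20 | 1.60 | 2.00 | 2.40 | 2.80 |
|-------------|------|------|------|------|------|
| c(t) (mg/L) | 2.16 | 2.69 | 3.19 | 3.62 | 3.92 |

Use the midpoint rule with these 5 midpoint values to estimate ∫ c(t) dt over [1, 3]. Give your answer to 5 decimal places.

h = 0.4, n = 5.
h·[y(m₁) + y(m₂) + y(m₃) + y(m₄) + y(m₅)] = 0.4·(15.58) = 6.23200.

6.23200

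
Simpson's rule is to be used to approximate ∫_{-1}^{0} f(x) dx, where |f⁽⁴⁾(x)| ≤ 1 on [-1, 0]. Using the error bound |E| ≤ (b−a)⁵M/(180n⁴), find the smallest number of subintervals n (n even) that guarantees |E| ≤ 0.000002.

8

Need 1/(180n⁴) ≤ 0.000002.
n⁴ ≥ 1/(180·0.000002) = 2777.78 ⇒ n ≥ 7.2598, so the smallest even n is 8. (n must be even for Simpson's rule.)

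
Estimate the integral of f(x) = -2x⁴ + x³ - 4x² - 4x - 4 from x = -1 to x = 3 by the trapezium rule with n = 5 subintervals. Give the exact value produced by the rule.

h = (3 − (-1))/5 = 0.8.
Nodes x₀,…,x₅ = -1, -0.2, 0.6, 1.4, 2.2, 3.
f(x) = -2x⁴ + x³ - 4x² - 4x - 4: f₀=-7, f₁=-3.3712, f₂=-7.8832, f₃=-22.3792, f₄=-68.3632, f₅=-187.
(h/2)·[f₀ + 2f₁ + 2f₂ + 2f₃ + 2f₄ + f₅] = 0.4·(-397.9936) = -159.19744.

-159.19744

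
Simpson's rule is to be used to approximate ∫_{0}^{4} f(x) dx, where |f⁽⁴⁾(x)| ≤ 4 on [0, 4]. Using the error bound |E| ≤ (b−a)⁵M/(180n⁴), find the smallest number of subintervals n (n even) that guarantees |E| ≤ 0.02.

Need 4096/(180n⁴) ≤ 0.02.
n⁴ ≥ 4096/(180·0.02) = 1137.78 ⇒ n ≥ 5.8078, so the smallest even n is 6. (n must be even for Simpson's rule.)

6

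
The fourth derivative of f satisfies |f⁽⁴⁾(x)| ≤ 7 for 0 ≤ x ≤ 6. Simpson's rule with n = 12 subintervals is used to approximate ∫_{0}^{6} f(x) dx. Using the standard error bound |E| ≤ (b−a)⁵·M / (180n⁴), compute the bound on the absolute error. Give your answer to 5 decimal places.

0.01458

|E| ≤ (6)⁵·7 / (180·12⁴) = 54432/3732480 = 0.01458.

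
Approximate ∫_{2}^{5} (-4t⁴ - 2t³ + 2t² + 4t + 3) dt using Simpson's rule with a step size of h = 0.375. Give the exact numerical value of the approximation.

h = (5 − 2)/8 = 0.375.
Nodes t₀,…,t₈ = 2, 2.375, 2.75, 3.125, 3.5, 3.875, 4.25, 4.625, 5.
f(t) = -4t⁴ - 2t³ + 2t² + 4t + 3: f₀=-61, f₁=-130.2783203125, f₂=-241.234375, f₃=-407.4736328125, f₄=-644.5, f₅=-969.7158203125, f₆=-1402.421875, f₇=-1963.8173828125, f₈=-2677.
(h/3)·[f₀ + 4f₁ + 2f₂ + 4f₃ + 2f₄ + 4f₅ + 2f₆ + 4f₇ + f₈] = 0.125·(-21199.453125) = -2649.931640625.

-2649.931640625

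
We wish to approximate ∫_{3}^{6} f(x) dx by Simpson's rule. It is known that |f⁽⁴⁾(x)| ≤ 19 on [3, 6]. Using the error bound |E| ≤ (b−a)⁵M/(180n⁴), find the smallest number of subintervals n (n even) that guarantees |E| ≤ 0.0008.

Need 4617/(180n⁴) ≤ 0.0008.
n⁴ ≥ 4617/(180·0.0008) = 32062.5 ⇒ n ≥ 13.3813, so the smallest even n is 14. (n must be even for Simpson's rule.)

14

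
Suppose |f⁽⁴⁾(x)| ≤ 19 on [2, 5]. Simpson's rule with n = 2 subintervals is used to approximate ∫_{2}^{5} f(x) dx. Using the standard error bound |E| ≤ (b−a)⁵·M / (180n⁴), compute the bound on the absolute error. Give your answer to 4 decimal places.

|E| ≤ (3)⁵·19 / (180·2⁴) = 4617/2880 = 1.6031.

1.6031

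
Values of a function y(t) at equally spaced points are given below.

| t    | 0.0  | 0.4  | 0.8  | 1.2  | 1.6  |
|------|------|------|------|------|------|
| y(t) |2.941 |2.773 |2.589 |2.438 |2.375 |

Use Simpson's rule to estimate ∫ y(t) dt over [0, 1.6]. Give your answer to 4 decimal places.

4.1784

h = 0.4, n = 4.
(h/3)·[y₀ + 4y₁ + 2y₂ + 4y₃ + y₄] = 0.133333·(31.338) = 4.1784.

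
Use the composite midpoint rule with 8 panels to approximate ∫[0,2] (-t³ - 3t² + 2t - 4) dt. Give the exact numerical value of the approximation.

h = (2 − 0)/8 = 0.25.
Midpoints m₁,…,m₈ = 0.125, 0.375, 0.625, 0.875, 1.125, 1.375, 1.625, 1.875.
f(m₁)=-3.798828125, f(m₂)=-3.724609375, f(m₃)=-4.166015625, f(m₄)=-5.216796875, f(m₅)=-6.970703125, f(m₆)=-9.521484375, f(m₇)=-12.962890625, f(m₈)=-17.388671875.
h·[f(m₁) + f(m₂) + f(m₃) + f(m₄) + f(m₅) + f(m₆) + f(m₇) + f(m₈)] = 0.25·(-63.75) = -15.9375.

-15.9375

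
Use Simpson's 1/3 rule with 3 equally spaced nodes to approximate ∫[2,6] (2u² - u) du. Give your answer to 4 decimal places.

122.6667

h = (6 − 2)/2 = 2.
Nodes u₀,…,u₂ = 2, 4, 6.
f(u) = 2u² - u: f₀=6, f₁=28, f₂=66.
(h/3)·[f₀ + 4f₁ + f₂] = 0.666667·(184) = 122.6667.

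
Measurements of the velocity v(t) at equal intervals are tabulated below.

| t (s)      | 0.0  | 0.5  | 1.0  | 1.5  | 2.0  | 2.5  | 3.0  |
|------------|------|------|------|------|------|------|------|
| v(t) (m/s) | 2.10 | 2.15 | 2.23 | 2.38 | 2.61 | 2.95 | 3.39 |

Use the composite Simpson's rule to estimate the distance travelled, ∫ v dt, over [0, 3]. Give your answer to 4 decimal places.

7.5150

h = 0.5, n = 6.
(h/3)·[y₀ + 4y₁ + 2y₂ + 4y₃ + 2y₄ + 4y₅ + y₆] = 0.166667·(45.09) = 7.5150.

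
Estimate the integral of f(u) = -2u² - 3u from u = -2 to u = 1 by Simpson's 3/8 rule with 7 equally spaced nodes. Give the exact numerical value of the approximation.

h = (1 − (-2))/6 = 0.5.
Nodes u₀,…,u₆ = -2, -1.5, -1, -0.5, 0, 0.5, 1.
f(u) = -2u² - 3u: f₀=-2, f₁=0, f₂=1, f₃=1, f₄=0, f₅=-2, f₆=-5.
(3h/8)·[f₀ + 3f₁ + 3f₂ + 2f₃ + 3f₄ + 3f₅ + f₆] = 0.1875·(-8) = -1.5.

-1.5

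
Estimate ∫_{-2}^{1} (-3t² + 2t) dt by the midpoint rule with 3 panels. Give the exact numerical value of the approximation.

-11.25

h = (1 − (-2))/3 = 1.
Midpoints m₁,…,m₃ = -1.5, -0.5, 0.5.
f(m₁)=-9.75, f(m₂)=-1.75, f(m₃)=0.25.
h·[f(m₁) + f(m₂) + f(m₃)] = 1·(-11.25) = -11.25.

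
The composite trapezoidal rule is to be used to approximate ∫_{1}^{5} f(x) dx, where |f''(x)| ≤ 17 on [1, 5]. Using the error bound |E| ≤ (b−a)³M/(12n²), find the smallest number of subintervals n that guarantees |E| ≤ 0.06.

Need 1088/(12n²) ≤ 0.06.
n² ≥ 1088/(12·0.06) = 1511.11 ⇒ n ≥ 38.8730, so the smallest n is 39.

39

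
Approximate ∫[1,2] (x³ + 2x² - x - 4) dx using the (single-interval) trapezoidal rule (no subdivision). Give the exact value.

4

T = (b−a)/2 · [f(1) + f(2)] = 0.5·[(-2) + 10] = 4.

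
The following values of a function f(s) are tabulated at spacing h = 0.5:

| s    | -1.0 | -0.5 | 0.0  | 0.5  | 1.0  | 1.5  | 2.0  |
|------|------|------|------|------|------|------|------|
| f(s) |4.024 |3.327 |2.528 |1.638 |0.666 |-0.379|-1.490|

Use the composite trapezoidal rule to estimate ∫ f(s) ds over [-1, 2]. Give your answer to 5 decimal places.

h = 0.5, n = 6.
(h/2)·[y₀ + 2y₁ + 2y₂ + 2y₃ + 2y₄ + 2y₅ + y₆] = 0.25·(18.094) = 4.52350.

4.52350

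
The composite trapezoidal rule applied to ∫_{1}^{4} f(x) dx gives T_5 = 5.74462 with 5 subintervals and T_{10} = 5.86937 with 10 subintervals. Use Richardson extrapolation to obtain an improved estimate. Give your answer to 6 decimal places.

R = (4·T_{10} − T_5) / 3 = (4·5.86937 − 5.74462)/3 = (17.73286)/3 = 5.910953.

5.910953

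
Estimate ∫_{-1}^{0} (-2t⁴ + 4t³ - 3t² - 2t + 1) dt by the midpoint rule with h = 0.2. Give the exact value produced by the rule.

-0.35676

h = (0 − (-1))/5 = 0.2.
Midpoints m₁,…,m₅ = -0.9, -0.7, -0.5, -0.3, -0.1.
f(m₁)=-3.8582, f(m₂)=-0.9222, f(m₃)=0.625, f(m₄)=1.2058, f(m₅)=1.1658.
h·[f(m₁) + f(m₂) + f(m₃) + f(m₄) + f(m₅)] = 0.2·(-1.7838) = -0.35676.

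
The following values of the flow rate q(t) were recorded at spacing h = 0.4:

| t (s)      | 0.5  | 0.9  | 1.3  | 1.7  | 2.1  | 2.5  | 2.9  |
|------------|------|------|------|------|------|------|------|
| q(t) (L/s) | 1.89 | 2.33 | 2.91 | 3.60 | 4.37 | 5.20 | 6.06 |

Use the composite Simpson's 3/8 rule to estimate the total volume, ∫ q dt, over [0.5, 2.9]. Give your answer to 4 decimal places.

h = 0.4, n = 6.
(3h/8)·[y₀ + 3y₁ + 3y₂ + 2y₃ + 3y₄ + 3y₅ + y₆] = 0.15·(59.58) = 8.9370.

8.9370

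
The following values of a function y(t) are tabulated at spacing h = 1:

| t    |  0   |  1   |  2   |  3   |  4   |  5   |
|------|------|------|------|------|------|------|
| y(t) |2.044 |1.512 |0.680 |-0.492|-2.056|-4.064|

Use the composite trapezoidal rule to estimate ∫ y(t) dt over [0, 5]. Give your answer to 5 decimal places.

-1.36600

h = 1, n = 5.
(h/2)·[y₀ + 2y₁ + 2y₂ + 2y₃ + 2y₄ + y₅] = 0.5·(-2.732) = -1.36600.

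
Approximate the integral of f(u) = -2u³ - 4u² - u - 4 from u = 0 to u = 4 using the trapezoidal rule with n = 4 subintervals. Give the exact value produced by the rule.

-248

h = (4 − 0)/4 = 1.
Nodes u₀,…,u₄ = 0, 1, 2, 3, 4.
f(u) = -2u³ - 4u² - u - 4: f₀=-4, f₁=-11, f₂=-38, f₃=-97, f₄=-200.
(h/2)·[f₀ + 2f₁ + 2f₂ + 2f₃ + f₄] = 0.5·(-496) = -248.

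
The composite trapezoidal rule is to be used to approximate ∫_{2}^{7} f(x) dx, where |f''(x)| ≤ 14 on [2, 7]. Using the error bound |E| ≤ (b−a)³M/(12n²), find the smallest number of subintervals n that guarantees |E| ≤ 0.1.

Need 1750/(12n²) ≤ 0.1.
n² ≥ 1750/(12·0.1) = 1458.33 ⇒ n ≥ 38.1881, so the smallest n is 39.

39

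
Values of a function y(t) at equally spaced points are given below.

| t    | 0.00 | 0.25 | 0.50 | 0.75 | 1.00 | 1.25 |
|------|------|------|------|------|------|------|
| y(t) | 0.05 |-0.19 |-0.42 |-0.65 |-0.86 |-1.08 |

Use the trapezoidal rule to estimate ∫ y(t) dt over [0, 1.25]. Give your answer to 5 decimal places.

-0.65875

h = 0.25, n = 5.
(h/2)·[y₀ + 2y₁ + 2y₂ + 2y₃ + 2y₄ + y₅] = 0.125·(-5.27) = -0.65875.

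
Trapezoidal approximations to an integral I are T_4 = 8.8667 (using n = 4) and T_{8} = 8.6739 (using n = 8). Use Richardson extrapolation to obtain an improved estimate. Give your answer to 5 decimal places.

R = (4·T_{8} − T_4) / 3 = (4·8.6739 − 8.8667)/3 = (25.8289)/3 = 8.60963.

8.60963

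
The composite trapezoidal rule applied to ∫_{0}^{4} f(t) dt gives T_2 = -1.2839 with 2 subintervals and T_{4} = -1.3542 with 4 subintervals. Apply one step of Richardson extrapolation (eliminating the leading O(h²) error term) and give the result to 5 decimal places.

-1.37763

R = (4·T_{4} − T_2) / 3 = (4·(-1.3542) − (-1.2839))/3 = (-4.1329)/3 = -1.37763.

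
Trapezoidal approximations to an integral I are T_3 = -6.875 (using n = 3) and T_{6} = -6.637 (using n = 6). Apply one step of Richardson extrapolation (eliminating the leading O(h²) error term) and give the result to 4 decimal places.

-6.5577

R = (4·T_{6} − T_3) / 3 = (4·(-6.637) − (-6.875))/3 = (-19.673)/3 = -6.5577.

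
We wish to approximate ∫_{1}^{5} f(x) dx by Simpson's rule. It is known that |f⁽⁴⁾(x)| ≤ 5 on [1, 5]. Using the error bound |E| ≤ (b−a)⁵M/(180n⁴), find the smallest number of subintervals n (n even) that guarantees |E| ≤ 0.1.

6

Need 5120/(180n⁴) ≤ 0.1.
n⁴ ≥ 5120/(180·0.1) = 284.444 ⇒ n ≥ 4.1068, so the smallest even n is 6. (n must be even for Simpson's rule.)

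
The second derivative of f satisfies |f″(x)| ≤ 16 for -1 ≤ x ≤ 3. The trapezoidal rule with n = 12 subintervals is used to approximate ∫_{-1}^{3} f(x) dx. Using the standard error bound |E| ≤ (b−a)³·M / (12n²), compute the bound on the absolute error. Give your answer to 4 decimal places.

0.5926

|E| ≤ (4)³·16 / (12·12²) = 1024/1728 = 0.5926.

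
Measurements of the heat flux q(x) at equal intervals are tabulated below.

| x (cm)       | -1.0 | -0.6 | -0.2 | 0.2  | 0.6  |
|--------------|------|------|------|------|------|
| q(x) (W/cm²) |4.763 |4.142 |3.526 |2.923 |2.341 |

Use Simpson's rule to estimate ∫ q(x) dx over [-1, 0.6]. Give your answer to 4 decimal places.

h = 0.4, n = 4.
(h/3)·[y₀ + 4y₁ + 2y₂ + 4y₃ + y₄] = 0.133333·(42.416) = 5.6555.

5.6555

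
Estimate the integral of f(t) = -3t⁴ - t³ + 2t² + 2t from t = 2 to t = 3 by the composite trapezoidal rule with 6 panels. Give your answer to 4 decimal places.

h = (3 − 2)/6 = 0.166667.
Nodes t₀,…,t₆ = 2, 2.166667, 2.333333, 2.5, 2.666667, 2.833333, 3.
f(t) = -3t⁴ - t³ + 2t² + 2t: f₀=-44, f₁=-62.5625, f₂=-86.074074, f₃=-115.3125, f₄=-151.111111, f₅=-194.358796, f₆=-246.
(h/2)·[f₀ + 2f₁ + 2f₂ + 2f₃ + 2f₄ + 2f₅ + f₆] = 0.083333·(-1508.837963) = -125.7365.

-125.7365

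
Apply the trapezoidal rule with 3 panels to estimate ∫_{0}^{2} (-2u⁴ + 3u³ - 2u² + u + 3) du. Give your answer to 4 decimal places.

h = (2 − 0)/3 = 0.666667.
Nodes u₀,…,u₃ = 0, 0.666667, 1.333333, 2.
f(u) = -2u⁴ + 3u³ - 2u² + u + 3: f₀=3, f₁=3.271605, f₂=1.567901, f₃=-11.
(h/2)·[f₀ + 2f₁ + 2f₂ + f₃] = 0.333333·(1.679012) = 0.5597.

0.5597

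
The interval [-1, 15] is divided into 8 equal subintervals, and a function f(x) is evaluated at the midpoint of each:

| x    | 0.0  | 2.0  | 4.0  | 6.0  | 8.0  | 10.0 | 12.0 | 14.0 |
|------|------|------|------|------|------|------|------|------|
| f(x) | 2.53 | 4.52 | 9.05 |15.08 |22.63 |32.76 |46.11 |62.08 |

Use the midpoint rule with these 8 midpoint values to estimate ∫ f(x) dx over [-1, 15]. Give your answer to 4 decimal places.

h = 2, n = 8.
h·[y(m₁) + y(m₂) + y(m₃) + y(m₄) + y(m₅) + y(m₆) + y(m₇) + y(m₈)] = 2·(194.76) = 389.5200.

389.5200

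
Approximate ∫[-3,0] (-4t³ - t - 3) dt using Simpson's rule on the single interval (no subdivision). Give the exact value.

76.5

S = (b−a)/6 · [f(-3) + 4f(-1.5) + f(0)] = 0.5·[108 + 4·12 + (-3)] = 76.5.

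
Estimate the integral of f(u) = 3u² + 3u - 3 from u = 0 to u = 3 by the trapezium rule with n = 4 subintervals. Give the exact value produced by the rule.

h = (3 − 0)/4 = 0.75.
Nodes u₀,…,u₄ = 0, 0.75, 1.5, 2.25, 3.
f(u) = 3u² + 3u - 3: f₀=-3, f₁=0.9375, f₂=8.25, f₃=18.9375, f₄=33.
(h/2)·[f₀ + 2f₁ + 2f₂ + 2f₃ + f₄] = 0.375·(86.25) = 32.34375.

32.34375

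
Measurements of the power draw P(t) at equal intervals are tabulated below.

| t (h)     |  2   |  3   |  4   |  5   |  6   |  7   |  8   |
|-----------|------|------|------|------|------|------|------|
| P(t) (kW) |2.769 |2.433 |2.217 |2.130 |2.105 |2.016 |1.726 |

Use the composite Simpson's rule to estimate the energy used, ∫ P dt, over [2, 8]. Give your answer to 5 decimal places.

h = 1, n = 6.
(h/3)·[y₀ + 4y₁ + 2y₂ + 4y₃ + 2y₄ + 4y₅ + y₆] = 0.333333·(39.455) = 13.15167.

13.15167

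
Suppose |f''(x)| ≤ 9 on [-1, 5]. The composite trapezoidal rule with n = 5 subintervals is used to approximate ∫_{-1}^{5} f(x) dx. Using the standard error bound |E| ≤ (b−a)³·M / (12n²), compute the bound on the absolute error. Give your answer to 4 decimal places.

|E| ≤ (6)³·9 / (12·5²) = 1944/300 = 6.4800.

6.4800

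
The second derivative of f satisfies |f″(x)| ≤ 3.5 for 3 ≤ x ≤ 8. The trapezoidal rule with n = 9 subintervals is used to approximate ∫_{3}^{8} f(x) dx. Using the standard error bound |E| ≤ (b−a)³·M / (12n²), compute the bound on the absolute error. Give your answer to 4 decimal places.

|E| ≤ (5)³·3.5 / (12·9²) = 437.5/972 = 0.4501.

0.4501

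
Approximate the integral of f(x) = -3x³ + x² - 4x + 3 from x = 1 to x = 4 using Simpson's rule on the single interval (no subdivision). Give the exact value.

S = (b−a)/6 · [f(1) + 4f(2.5) + f(4)] = 0.5·[(-3) + 4·(-47.625) + (-189)] = -191.25.

-191.25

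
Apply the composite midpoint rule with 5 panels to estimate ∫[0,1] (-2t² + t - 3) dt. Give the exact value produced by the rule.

h = (1 − 0)/5 = 0.2.
Midpoints m₁,…,m₅ = 0.1, 0.3, 0.5, 0.7, 0.9.
f(m₁)=-2.92, f(m₂)=-2.88, f(m₃)=-3, f(m₄)=-3.28, f(m₅)=-3.72.
h·[f(m₁) + f(m₂) + f(m₃) + f(m₄) + f(m₅)] = 0.2·(-15.8) = -3.16.

-3.16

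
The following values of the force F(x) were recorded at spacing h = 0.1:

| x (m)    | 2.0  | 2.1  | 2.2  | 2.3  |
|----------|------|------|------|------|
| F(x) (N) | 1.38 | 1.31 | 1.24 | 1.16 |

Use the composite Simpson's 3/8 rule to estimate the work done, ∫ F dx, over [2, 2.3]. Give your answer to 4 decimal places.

0.3821

h = 0.1, n = 3.
(3h/8)·[y₀ + 3y₁ + 3y₂ + y₃] = 0.0375·(10.19) = 0.3821.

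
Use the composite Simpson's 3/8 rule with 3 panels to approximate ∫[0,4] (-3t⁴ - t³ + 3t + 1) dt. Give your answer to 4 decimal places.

-661.7778

h = (4 − 0)/3 = 1.333333.
Nodes t₀,…,t₃ = 0, 1.333333, 2.666667, 4.
f(t) = -3t⁴ - t³ + 3t + 1: f₀=1, f₁=-6.851852, f₂=-161.666667, f₃=-819.
(3h/8)·[f₀ + 3f₁ + 3f₂ + f₃] = 0.5·(-1323.555556) = -661.7778.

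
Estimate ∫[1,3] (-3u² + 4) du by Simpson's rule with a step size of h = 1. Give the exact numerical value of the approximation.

-18

h = (3 − 1)/2 = 1.
Nodes u₀,…,u₂ = 1, 2, 3.
f(u) = -3u² + 4: f₀=1, f₁=-8, f₂=-23.
(h/3)·[f₀ + 4f₁ + f₂] = 0.333333·(-54) = -18.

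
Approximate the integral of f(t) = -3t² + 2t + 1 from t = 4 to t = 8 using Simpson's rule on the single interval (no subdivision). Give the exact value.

S = (b−a)/6 · [f(4) + 4f(6) + f(8)] = 0.666667·[(-39) + 4·(-95) + (-175)] = -396.

-396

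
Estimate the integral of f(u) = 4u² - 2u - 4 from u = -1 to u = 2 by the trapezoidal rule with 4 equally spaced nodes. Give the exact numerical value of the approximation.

h = (2 − (-1))/3 = 1.
Nodes u₀,…,u₃ = -1, 0, 1, 2.
f(u) = 4u² - 2u - 4: f₀=2, f₁=-4, f₂=-2, f₃=8.
(h/2)·[f₀ + 2f₁ + 2f₂ + f₃] = 0.5·(-2) = -1.

-1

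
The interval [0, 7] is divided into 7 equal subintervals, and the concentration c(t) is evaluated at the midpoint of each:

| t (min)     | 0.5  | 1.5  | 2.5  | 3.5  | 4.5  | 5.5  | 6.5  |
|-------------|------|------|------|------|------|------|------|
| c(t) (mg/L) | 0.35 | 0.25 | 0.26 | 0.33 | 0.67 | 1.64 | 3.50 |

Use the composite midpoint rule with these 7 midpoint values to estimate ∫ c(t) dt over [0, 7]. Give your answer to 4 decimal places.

7.0000

h = 1, n = 7.
h·[y(m₁) + y(m₂) + y(m₃) + y(m₄) + y(m₅) + y(m₆) + y(m₇)] = 1·(7.00) = 7.0000.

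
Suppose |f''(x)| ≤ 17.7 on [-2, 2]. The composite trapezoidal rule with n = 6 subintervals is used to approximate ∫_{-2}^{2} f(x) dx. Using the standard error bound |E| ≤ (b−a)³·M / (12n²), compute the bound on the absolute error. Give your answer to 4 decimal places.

2.6222

|E| ≤ (4)³·17.7 / (12·6²) = 1132.8/432 = 2.6222.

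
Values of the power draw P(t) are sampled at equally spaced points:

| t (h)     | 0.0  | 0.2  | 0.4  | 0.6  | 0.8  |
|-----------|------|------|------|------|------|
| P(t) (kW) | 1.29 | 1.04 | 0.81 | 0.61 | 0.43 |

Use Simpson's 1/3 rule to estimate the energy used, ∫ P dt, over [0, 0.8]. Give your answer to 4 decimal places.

h = 0.2, n = 4.
(h/3)·[y₀ + 4y₁ + 2y₂ + 4y₃ + y₄] = 0.066667·(9.94) = 0.6627.

0.6627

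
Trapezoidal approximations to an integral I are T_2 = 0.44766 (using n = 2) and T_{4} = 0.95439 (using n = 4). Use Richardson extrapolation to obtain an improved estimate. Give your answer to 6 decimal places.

R = (4·T_{4} − T_2) / 3 = (4·0.95439 − 0.44766)/3 = (3.36990)/3 = 1.123300.

1.123300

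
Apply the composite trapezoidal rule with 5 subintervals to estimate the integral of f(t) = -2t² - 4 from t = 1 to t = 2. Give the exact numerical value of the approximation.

h = (2 − 1)/5 = 0.2.
Nodes t₀,…,t₅ = 1, 1.2, 1.4, 1.6, 1.8, 2.
f(t) = -2t² - 4: f₀=-6, f₁=-6.88, f₂=-7.92, f₃=-9.12, f₄=-10.48, f₅=-12.
(h/2)·[f₀ + 2f₁ + 2f₂ + 2f₃ + 2f₄ + f₅] = 0.1·(-86.8) = -8.68.

-8.68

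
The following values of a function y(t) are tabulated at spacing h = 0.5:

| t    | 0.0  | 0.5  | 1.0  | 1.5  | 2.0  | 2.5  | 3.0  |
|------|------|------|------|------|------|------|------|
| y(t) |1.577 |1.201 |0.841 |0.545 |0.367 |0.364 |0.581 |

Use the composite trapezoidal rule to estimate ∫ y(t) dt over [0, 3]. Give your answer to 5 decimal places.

h = 0.5, n = 6.
(h/2)·[y₀ + 2y₁ + 2y₂ + 2y₃ + 2y₄ + 2y₅ + y₆] = 0.25·(8.794) = 2.19850.

2.19850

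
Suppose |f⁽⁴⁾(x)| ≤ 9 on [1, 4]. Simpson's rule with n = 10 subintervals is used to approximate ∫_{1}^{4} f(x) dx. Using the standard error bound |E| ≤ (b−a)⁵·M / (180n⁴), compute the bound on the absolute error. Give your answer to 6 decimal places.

0.001215

|E| ≤ (3)⁵·9 / (180·10⁴) = 2187/1800000 = 0.001215.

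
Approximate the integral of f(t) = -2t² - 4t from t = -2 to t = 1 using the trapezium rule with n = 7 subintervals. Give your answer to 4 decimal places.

-0.1837

h = (1 − (-2))/7 = 0.428571.
Nodes t₀,…,t₇ = -2, -1.571429, -1.142857, -0.714286, -0.285714, 0.142857, 0.571429, 1.
f(t) = -2t² - 4t: f₀=0, f₁=1.346939, f₂=1.959184, f₃=1.836735, f₄=0.979592, f₅=-0.612245, f₆=-2.938776, f₇=-6.
(h/2)·[f₀ + 2f₁ + 2f₂ + 2f₃ + 2f₄ + 2f₅ + 2f₆ + f₇] = 0.214286·(-0.857143) = -0.1837.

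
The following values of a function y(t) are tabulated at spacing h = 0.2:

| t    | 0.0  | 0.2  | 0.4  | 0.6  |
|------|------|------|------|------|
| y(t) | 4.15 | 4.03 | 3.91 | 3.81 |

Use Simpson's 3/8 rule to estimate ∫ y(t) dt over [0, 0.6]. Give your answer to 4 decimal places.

2.3835

h = 0.2, n = 3.
(3h/8)·[y₀ + 3y₁ + 3y₂ + y₃] = 0.075·(31.78) = 2.3835.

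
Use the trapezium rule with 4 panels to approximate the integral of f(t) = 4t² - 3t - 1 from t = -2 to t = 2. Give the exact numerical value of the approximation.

h = (2 − (-2))/4 = 1.
Nodes t₀,…,t₄ = -2, -1, 0, 1, 2.
f(t) = 4t² - 3t - 1: f₀=21, f₁=6, f₂=-1, f₃=0, f₄=9.
(h/2)·[f₀ + 2f₁ + 2f₂ + 2f₃ + f₄] = 0.5·(40) = 20.

20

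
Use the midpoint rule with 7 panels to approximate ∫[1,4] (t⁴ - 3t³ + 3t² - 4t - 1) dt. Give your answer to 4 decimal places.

h = (4 − 1)/7 = 0.428571.
Midpoints m₁,…,m₇ = 1.214286, 1.642857, 2.071429, 2.5, 2.928571, 3.357143, 3.785714.
f(m₁)=-4.630909, f(m₂)=-5.492113, f(m₃)=-4.666519, f(m₄)=-0.0625, f(m₅)=11.221236, f(m₆)=32.895642, f(m₇)=69.481336.
h·[f(m₁) + f(m₂) + f(m₃) + f(m₄) + f(m₅) + f(m₆) + f(m₇)] = 0.428571·(98.746173) = 42.3198.

42.3198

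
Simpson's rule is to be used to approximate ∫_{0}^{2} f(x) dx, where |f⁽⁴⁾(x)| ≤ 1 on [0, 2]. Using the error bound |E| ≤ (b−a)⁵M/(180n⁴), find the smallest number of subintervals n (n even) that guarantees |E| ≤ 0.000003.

Need 32/(180n⁴) ≤ 0.000003.
n⁴ ≥ 32/(180·0.000003) = 59259.3 ⇒ n ≥ 15.6023, so the smallest even n is 16. (n must be even for Simpson's rule.)

16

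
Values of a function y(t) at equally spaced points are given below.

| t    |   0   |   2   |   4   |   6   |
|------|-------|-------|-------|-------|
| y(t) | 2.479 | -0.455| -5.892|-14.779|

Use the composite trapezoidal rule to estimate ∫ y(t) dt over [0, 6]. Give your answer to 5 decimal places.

-24.99400

h = 2, n = 3.
(h/2)·[y₀ + 2y₁ + 2y₂ + y₃] = 1·(-24.994) = -24.99400.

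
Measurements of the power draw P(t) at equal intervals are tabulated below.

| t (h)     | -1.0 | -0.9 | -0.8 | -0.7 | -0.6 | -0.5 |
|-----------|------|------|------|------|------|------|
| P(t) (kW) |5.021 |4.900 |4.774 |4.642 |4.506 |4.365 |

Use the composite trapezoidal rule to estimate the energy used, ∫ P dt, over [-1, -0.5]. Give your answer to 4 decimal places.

h = 0.1, n = 5.
(h/2)·[y₀ + 2y₁ + 2y₂ + 2y₃ + 2y₄ + y₅] = 0.05·(47.030) = 2.3515.

2.3515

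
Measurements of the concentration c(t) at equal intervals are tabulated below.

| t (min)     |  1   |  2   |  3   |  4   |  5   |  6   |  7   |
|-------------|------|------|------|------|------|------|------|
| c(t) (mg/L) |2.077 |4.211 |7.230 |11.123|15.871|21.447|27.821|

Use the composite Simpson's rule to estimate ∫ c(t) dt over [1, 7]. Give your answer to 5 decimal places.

h = 1, n = 6.
(h/3)·[y₀ + 4y₁ + 2y₂ + 4y₃ + 2y₄ + 4y₅ + y₆] = 0.333333·(223.224) = 74.40800.

74.40800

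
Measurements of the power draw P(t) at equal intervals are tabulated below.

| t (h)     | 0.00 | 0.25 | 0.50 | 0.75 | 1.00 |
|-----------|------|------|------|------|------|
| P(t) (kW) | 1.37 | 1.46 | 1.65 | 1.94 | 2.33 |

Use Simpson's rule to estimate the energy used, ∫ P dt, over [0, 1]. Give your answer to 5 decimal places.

h = 0.25, n = 4.
(h/3)·[y₀ + 4y₁ + 2y₂ + 4y₃ + y₄] = 0.083333·(20.60) = 1.71667.

1.71667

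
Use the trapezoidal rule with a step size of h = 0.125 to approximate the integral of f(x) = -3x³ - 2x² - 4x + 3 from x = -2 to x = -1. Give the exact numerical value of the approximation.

15.61328125

h = (-1 − (-2))/8 = 0.125.
Nodes x₀,…,x₈ = -2, -1.875, -1.75, -1.625, -1.5, -1.375, -1.25, -1.125, -1.
f(x) = -3x³ - 2x² - 4x + 3: f₀=27, f₁=23.244140625, f₂=19.953125, f₃=17.091796875, f₄=14.625, f₅=12.517578125, f₆=10.734375, f₇=9.240234375, f₈=8.
(h/2)·[f₀ + 2f₁ + 2f₂ + 2f₃ + 2f₄ + 2f₅ + 2f₆ + 2f₇ + f₈] = 0.0625·(249.8125) = 15.61328125.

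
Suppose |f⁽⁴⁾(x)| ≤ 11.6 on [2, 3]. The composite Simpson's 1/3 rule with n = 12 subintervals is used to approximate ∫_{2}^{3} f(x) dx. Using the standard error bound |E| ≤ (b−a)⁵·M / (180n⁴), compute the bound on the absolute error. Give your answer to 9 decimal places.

|E| ≤ (1)⁵·11.6 / (180·12⁴) = 11.6/3732480 = 0.000003108.

0.000003108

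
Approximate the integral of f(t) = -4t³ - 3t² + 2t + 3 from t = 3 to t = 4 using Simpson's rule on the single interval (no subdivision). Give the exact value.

S = (b−a)/6 · [f(3) + 4f(3.5) + f(4)] = 0.166667·[(-126) + 4·(-198.25) + (-293)] = -202.

-202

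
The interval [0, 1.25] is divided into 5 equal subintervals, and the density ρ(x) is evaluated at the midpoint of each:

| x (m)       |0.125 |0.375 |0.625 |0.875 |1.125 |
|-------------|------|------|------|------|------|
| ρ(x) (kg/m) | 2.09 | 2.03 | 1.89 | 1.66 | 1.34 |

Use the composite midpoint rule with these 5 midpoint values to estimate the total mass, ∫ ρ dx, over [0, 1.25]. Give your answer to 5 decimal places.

h = 0.25, n = 5.
h·[y(m₁) + y(m₂) + y(m₃) + y(m₄) + y(m₅)] = 0.25·(9.01) = 2.25250.

2.25250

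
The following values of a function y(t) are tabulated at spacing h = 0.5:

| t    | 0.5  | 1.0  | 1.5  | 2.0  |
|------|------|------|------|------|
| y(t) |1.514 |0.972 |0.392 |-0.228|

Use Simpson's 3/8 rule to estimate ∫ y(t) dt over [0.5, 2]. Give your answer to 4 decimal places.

1.0084

h = 0.5, n = 3.
(3h/8)·[y₀ + 3y₁ + 3y₂ + y₃] = 0.1875·(5.378) = 1.0084.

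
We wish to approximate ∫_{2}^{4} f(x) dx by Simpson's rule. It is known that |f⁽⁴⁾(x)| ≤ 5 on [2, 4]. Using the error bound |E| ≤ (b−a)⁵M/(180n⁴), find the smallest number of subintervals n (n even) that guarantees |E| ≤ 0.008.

Need 160/(180n⁴) ≤ 0.008.
n⁴ ≥ 160/(180·0.008) = 111.111 ⇒ n ≥ 3.2467, so the smallest even n is 4. (n must be even for Simpson's rule.)

4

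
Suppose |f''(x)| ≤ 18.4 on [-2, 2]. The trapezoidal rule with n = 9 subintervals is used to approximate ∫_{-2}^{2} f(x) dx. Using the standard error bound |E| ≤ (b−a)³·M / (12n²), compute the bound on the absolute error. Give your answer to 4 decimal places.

|E| ≤ (4)³·18.4 / (12·9²) = 1177.6/972 = 1.2115.

1.2115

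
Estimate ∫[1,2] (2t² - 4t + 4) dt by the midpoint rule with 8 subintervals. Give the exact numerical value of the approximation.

2.6640625

h = (2 − 1)/8 = 0.125.
Midpoints m₁,…,m₈ = 1.0625, 1.1875, 1.3125, 1.4375, 1.5625, 1.6875, 1.8125, 1.9375.
f(m₁)=2.0078125, f(m₂)=2.0703125, f(m₃)=2.1953125, f(m₄)=2.3828125, f(m₅)=2.6328125, f(m₆)=2.9453125, f(m₇)=3.3203125, f(m₈)=3.7578125.
h·[f(m₁) + f(m₂) + f(m₃) + f(m₄) + f(m₅) + f(m₆) + f(m₇) + f(m₈)] = 0.125·(21.3125) = 2.6640625.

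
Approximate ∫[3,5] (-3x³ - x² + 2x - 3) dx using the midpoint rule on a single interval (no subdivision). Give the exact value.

-406

M = (b−a)·f(4) = 2·(-203) = -406.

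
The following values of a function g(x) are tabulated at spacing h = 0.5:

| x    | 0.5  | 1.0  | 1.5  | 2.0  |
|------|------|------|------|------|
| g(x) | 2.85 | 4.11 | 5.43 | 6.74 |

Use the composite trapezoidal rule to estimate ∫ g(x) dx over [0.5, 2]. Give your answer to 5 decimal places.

7.16750

h = 0.5, n = 3.
(h/2)·[y₀ + 2y₁ + 2y₂ + y₃] = 0.25·(28.67) = 7.16750.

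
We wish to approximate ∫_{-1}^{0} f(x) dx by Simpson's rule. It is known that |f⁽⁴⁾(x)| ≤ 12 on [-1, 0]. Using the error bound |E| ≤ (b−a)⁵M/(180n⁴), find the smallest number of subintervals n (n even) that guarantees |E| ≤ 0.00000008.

Need 12/(180n⁴) ≤ 0.00000008.
n⁴ ≥ 12/(180·0.00000008) = 833333 ⇒ n ≥ 30.2138, so the smallest even n is 32. (n must be even for Simpson's rule.)

32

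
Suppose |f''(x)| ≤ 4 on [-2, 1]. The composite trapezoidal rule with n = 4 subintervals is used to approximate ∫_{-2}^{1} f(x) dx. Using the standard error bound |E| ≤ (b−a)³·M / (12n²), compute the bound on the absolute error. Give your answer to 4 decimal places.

|E| ≤ (3)³·4 / (12·4²) = 108/192 = 0.5625.

0.5625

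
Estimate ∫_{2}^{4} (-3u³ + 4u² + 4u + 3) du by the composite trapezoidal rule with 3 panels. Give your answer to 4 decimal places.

-78.7407

h = (4 − 2)/3 = 0.666667.
Nodes u₀,…,u₃ = 2, 2.666667, 3.333333, 4.
f(u) = -3u³ + 4u² + 4u + 3: f₀=3, f₁=-14.777778, f₂=-50.333333, f₃=-109.
(h/2)·[f₀ + 2f₁ + 2f₂ + f₃] = 0.333333·(-236.222222) = -78.7407.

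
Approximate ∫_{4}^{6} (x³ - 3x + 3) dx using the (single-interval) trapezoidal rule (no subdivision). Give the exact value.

T = (b−a)/2 · [f(4) + f(6)] = 1·[55 + 201] = 256.

256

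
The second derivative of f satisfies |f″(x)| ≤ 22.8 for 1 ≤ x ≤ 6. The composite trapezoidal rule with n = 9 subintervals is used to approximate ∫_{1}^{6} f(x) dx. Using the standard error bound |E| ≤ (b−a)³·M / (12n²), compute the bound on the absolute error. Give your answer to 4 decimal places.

|E| ≤ (5)³·22.8 / (12·9²) = 2850/972 = 2.9321.

2.9321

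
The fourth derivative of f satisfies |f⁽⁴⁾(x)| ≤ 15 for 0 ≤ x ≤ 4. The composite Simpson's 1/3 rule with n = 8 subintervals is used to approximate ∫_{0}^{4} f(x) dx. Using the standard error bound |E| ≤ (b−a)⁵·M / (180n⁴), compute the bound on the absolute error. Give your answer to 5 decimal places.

0.02083

|E| ≤ (4)⁵·15 / (180·8⁴) = 15360/737280 = 0.02083.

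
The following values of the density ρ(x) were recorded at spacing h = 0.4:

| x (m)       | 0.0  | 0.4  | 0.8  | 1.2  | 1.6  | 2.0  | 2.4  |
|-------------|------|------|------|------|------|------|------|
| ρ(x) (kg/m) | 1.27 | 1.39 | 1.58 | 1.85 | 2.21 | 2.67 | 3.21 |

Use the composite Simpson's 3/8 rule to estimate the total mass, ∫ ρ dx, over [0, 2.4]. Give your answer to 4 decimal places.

4.7595

h = 0.4, n = 6.
(3h/8)·[y₀ + 3y₁ + 3y₂ + 2y₃ + 3y₄ + 3y₅ + y₆] = 0.15·(31.73) = 4.7595.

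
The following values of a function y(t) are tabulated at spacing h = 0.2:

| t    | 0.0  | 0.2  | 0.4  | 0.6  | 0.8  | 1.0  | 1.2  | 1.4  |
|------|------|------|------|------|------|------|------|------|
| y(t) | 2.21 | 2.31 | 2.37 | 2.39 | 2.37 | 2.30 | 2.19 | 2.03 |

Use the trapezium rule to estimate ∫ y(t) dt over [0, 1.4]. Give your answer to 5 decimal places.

h = 0.2, n = 7.
(h/2)·[y₀ + 2y₁ + 2y₂ + 2y₃ + 2y₄ + 2y₅ + 2y₆ + y₇] = 0.1·(32.10) = 3.21000.

3.21000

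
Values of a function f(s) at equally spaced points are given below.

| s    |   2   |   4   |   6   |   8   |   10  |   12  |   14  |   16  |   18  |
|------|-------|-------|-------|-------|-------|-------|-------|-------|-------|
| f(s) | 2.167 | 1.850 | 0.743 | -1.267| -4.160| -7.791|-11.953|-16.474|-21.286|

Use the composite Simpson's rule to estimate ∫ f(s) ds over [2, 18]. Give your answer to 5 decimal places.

-96.39133

h = 2, n = 8.
(h/3)·[y₀ + 4y₁ + 2y₂ + 4y₃ + 2y₄ + 4y₅ + 2y₆ + 4y₇ + y₈] = 0.666667·(-144.587) = -96.39133.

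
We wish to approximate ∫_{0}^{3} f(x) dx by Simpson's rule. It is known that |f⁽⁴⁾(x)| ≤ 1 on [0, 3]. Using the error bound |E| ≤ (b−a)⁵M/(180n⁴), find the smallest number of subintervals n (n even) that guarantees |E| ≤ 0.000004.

Need 243/(180n⁴) ≤ 0.000004.
n⁴ ≥ 243/(180·0.000004) = 337500 ⇒ n ≥ 24.1029, so the smallest even n is 26. (n must be even for Simpson's rule.)

26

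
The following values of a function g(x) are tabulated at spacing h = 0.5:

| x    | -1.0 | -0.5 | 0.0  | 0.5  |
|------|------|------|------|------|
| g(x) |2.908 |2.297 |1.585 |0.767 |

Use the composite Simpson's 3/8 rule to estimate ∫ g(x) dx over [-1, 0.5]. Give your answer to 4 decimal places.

h = 0.5, n = 3.
(3h/8)·[y₀ + 3y₁ + 3y₂ + y₃] = 0.1875·(15.321) = 2.8727.

2.8727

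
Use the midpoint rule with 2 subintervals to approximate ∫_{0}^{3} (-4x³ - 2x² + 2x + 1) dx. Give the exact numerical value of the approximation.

h = (3 − 0)/2 = 1.5.
Midpoints m₁,…,m₂ = 0.75, 2.25.
f(m₁)=-0.3125, f(m₂)=-50.1875.
h·[f(m₁) + f(m₂)] = 1.5·(-50.5) = -75.75.

-75.75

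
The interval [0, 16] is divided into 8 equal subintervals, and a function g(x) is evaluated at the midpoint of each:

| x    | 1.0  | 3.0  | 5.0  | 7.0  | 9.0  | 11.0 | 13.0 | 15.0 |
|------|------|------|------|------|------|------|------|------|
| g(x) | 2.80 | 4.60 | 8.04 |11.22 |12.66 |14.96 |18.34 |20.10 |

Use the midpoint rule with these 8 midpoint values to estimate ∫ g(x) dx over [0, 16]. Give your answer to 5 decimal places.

185.44000

h = 2, n = 8.
h·[y(m₁) + y(m₂) + y(m₃) + y(m₄) + y(m₅) + y(m₆) + y(m₇) + y(m₈)] = 2·(92.72) = 185.44000.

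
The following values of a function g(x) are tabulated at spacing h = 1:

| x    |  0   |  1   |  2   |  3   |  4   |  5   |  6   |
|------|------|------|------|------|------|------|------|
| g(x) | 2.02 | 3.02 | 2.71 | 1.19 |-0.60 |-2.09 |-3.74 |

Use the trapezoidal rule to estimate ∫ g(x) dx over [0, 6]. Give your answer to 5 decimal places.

h = 1, n = 6.
(h/2)·[y₀ + 2y₁ + 2y₂ + 2y₃ + 2y₄ + 2y₅ + y₆] = 0.5·(6.74) = 3.37000.

3.37000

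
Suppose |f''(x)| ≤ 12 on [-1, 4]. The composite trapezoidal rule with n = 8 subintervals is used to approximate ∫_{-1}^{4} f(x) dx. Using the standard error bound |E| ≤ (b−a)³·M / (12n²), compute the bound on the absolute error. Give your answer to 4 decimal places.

1.9531

|E| ≤ (5)³·12 / (12·8²) = 1500/768 = 1.9531.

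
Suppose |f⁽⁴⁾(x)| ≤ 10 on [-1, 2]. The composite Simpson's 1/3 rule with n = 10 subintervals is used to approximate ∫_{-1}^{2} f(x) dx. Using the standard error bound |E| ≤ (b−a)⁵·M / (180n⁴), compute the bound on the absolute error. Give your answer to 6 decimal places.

|E| ≤ (3)⁵·10 / (180·10⁴) = 2430/1800000 = 0.001350.

0.001350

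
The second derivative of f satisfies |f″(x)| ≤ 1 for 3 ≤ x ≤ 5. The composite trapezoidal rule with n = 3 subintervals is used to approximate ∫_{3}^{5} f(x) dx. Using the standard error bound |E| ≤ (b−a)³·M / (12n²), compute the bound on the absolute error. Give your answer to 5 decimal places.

|E| ≤ (2)³·1 / (12·3²) = 8/108 = 0.07407.

0.07407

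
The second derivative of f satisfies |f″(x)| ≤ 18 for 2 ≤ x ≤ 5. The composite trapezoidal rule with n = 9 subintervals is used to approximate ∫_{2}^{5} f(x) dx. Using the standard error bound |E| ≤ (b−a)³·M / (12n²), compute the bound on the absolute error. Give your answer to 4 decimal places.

|E| ≤ (3)³·18 / (12·9²) = 486/972 = 0.5000.

0.5000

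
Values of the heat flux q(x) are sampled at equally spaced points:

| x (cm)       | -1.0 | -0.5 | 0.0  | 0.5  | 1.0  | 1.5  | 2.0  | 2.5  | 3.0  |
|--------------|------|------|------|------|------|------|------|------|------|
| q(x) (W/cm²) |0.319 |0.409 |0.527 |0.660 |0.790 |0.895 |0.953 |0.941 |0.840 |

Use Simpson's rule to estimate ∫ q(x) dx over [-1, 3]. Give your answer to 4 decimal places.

h = 0.5, n = 8.
(h/3)·[y₀ + 4y₁ + 2y₂ + 4y₃ + 2y₄ + 4y₅ + 2y₆ + 4y₇ + y₈] = 0.166667·(17.319) = 2.8865.

2.8865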